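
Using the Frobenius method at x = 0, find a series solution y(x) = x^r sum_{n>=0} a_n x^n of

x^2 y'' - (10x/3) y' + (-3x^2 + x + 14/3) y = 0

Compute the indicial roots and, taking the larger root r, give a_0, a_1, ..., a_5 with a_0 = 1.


Write in Frobenius form y'' + (p(x)/x) y' + (q(x)/x^2) y = 0:
  p(x) = -10/3,  q(x) = -3x^2 + x + 14/3.
Indicial equation: r(r-1) + (-10/3) r + (14/3) = 0 -> roots r_1 = 7/3, r_2 = 2.
Take r = r_1 = 7/3. Let y(x) = x^r sum_{n>=0} a_n x^n with a_0 = 1.
Substitute y = x^r sum a_n x^n and match x^{r+n}. The recurrence is
  D(n) a_n + 1 a_{n-1} - 3 a_{n-2} = 0,  where D(n) = (r+n)(r+n-1) + (-10/3)(r+n) + (14/3).
  a_n = [-1 a_{n-1} + 3 a_{n-2}] / D(n).
Since the indicial polynomial factors as (r - r_1)(r - r_2), D(n) = (r_1 + n - r_1)(r_1 + n - r_2) = n(n + 1/3).
Evaluating step by step (a_0 = 1):
  n = 1: D(1) = 1(1 + 1/3) = 4/3; numerator = -1(1) = -1; a_1 = (-1)/(4/3) = -3/4
  n = 2: D(2) = 2(2 + 1/3) = 14/3; numerator = -1(-3/4) + 3(1) = 15/4; a_2 = (15/4)/(14/3) = 45/56
  n = 3: D(3) = 3(3 + 1/3) = 10; numerator = -1(45/56) + 3(-3/4) = -171/56; a_3 = (-171/56)/(10) = -171/560
  n = 4: D(4) = 4(4 + 1/3) = 52/3; numerator = -1(-171/560) + 3(45/56) = 1521/560; a_4 = (1521/560)/(52/3) = 351/2240
  n = 5: D(5) = 5(5 + 1/3) = 80/3; numerator = -1(351/2240) + 3(-171/560) = -2403/2240; a_5 = (-2403/2240)/(80/3) = -7209/179200

r = 7/3; a_0 = 1; a_1 = -3/4; a_2 = 45/56; a_3 = -171/560; a_4 = 351/2240; a_5 = -7209/179200


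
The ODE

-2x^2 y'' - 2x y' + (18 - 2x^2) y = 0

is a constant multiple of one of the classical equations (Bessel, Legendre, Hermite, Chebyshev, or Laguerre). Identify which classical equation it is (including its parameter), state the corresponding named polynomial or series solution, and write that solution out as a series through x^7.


All three coefficients share the factor -2; dividing through by -2 gives  x^2 y'' + x y' + (x^2 - 9) y = 0.
This matches the Bessel equation x^2 y'' + x y' + (x^2 - nu^2) y = 0 with nu^2 = 9, so nu = 3; the solution bounded at x = 0 is J_3(x).
Frobenius at x = 0: indicial roots ±nu; for r = nu the recurrence k(k + 2nu) c_k = -c_{k-2} gives the standard series J_nu(x) = sum_{k>=0} (-1)^k / (k! (k+nu)!) (x/2)^(2k+nu). Evaluate the first 3 terms:
  k = 0: (-1)^0 / (0! * 3! * 2^3) x^3 = 1/(1*6*8) x^3 = (1/48) x^3
  k = 1: (-1)^1 / (1! * 4! * 2^5) x^5 = -1/(1*24*32) x^5 = (-1/768) x^5
  k = 2: (-1)^2 / (2! * 5! * 2^7) x^7 = 1/(2*120*128) x^7 = (1/30720) x^7
Hence J_3(x) = x^7/30720 - x^5/768 + x^3/48 + ....

J_3(x); series = x^7/30720 - x^5/768 + x^3/48


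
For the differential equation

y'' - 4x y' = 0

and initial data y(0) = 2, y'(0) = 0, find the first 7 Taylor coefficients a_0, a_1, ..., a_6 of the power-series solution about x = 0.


Ansatz: y(x) = sum_{n>=0} a_n x^n, so y'(x) = sum_{n>=1} n a_n x^(n-1) and y''(x) = sum_{n>=2} n(n-1) a_n x^(n-2).
Substitute into P(x) y'' + Q(x) y' + R(x) y = 0 with P(x) = 1, Q(x) = -4x, R(x) = 0, and match powers of x.
Initial conditions: a_0 = 2, a_1 = 0.
Setting the coefficient of each power of x to zero and solving order by order (substituting the coefficients already found):
  x^0: 2 a_2 = 0  ->  a_2 = 0
  x^1: 6 a_3 - 4 a_1 = 0  ->  6 a_3 = 4 a_1 = 0  ->  a_3 = 0
  x^2: 12 a_4 - 8 a_2 = 0  ->  12 a_4 = 8 a_2 = 0  ->  a_4 = 0
  x^3: 20 a_5 - 12 a_3 = 0  ->  20 a_5 = 12 a_3 = 0  ->  a_5 = 0
  x^4: 30 a_6 - 16 a_4 = 0  ->  30 a_6 = 16 a_4 = 0  ->  a_6 = 0
Truncated series: y(x) = 2 + O(x^7).

a_0 = 2; a_1 = 0; a_2 = 0; a_3 = 0; a_4 = 0; a_5 = 0; a_6 = 0


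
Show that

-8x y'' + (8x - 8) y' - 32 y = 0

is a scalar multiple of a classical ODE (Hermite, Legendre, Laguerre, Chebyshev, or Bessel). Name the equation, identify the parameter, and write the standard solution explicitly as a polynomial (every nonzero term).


All three coefficients share the factor -8; dividing through by -8 gives  x y'' + (1 - x) y' + 4 y = 0.
This matches the Laguerre equation x y'' + (1 - x) y' + n y = 0 with n = 4; the polynomial solution is L_4(x).
With y = sum_k a_k x^k, matching x^k gives (k+1)k a_{k+1} + (k+1) a_{k+1} - k a_k + n a_k = 0, i.e. (k+1)^2 a_{k+1} = (k - n) a_k = (k - 4) a_k. The right side vanishes at k = 4, so the series terminates at degree 4.
Standard normalization L_n(0) = 1 gives a_0 = 1. Work upward with a_{k+1} = (k - 4) a_k / (k+1)^2:
  a_1 = (0 - 4)(1) / 1^2 = -4/1 = -4
  a_2 = (1 - 4)(-4) / 2^2 = 12/4 = 3
  a_3 = (2 - 4)(3) / 3^2 = -6/9 = -2/3
  a_4 = (3 - 4)(-2/3) / 4^2 = (2/3)/16 = 1/24
Hence L_4(x) = x^4/24 - 2 x^3/3 + 3 x^2 - 4 x + 1.

L_4(x); series = x^4/24 - 2 x^3/3 + 3 x^2 - 4 x + 1


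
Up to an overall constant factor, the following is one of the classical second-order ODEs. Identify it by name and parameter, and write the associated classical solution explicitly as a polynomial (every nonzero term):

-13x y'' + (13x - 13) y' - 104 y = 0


All three coefficients share the factor -13; dividing through by -13 gives  x y'' + (1 - x) y' + 8 y = 0.
This matches the Laguerre equation x y'' + (1 - x) y' + n y = 0 with n = 8; the polynomial solution is L_8(x).
With y = sum_k a_k x^k, matching x^k gives (k+1)k a_{k+1} + (k+1) a_{k+1} - k a_k + n a_k = 0, i.e. (k+1)^2 a_{k+1} = (k - n) a_k = (k - 8) a_k. The right side vanishes at k = 8, so the series terminates at degree 8.
Standard normalization L_n(0) = 1 gives a_0 = 1. Work upward with a_{k+1} = (k - 8) a_k / (k+1)^2:
  a_1 = (0 - 8)(1) / 1^2 = -8/1 = -8
  a_2 = (1 - 8)(-8) / 2^2 = 56/4 = 14
  a_3 = (2 - 8)(14) / 3^2 = -84/9 = -28/3
  a_4 = (3 - 8)(-28/3) / 4^2 = (140/3)/16 = 35/12
  a_5 = (4 - 8)(35/12) / 5^2 = (-35/3)/25 = -7/15
  a_6 = (5 - 8)(-7/15) / 6^2 = (7/5)/36 = 7/180
  a_7 = (6 - 8)(7/180) / 7^2 = (-7/90)/49 = -1/630
  a_8 = (7 - 8)(-1/630) / 8^2 = (1/630)/64 = 1/40320
Hence L_8(x) = x^8/40320 - x^7/630 + 7 x^6/180 - 7 x^5/15 + 35 x^4/12 - 28 x^3/3 + 14 x^2 - 8 x + 1.

L_8(x); series = x^8/40320 - x^7/630 + 7 x^6/180 - 7 x^5/15 + 35 x^4/12 - 28 x^3/3 + 14 x^2 - 8 x + 1


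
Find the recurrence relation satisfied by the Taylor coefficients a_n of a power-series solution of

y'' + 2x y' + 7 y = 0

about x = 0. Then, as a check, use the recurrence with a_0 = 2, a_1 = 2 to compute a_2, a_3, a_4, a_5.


Substitute y = sum_n a_n x^n.
y''(x) has coefficient (n+2)(n+1) a_{n+2} at x^n;
2 x y'(x) has coefficient 2 n a_n at x^n (shift);
7 y(x) has coefficient 7 a_n at x^n.
Matching x^n: (n+2)(n+1) a_{n+2} + (2n + 7) a_n = 0.
Thus a_{n+2} = (-2n - 7) / ((n+1)(n+2)) * a_n.

Check with a_0 = 2, a_1 = 2 (apply the recurrence for n = 0, 1, 2, 3): a_0 = 2, a_1 = 2, a_2 = -7, a_3 = -3, a_4 = 77/12, a_5 = 39/20.

a_(n+2) = (-2n - 7) / ((n+1)(n+2)) * a_n; check: a_0 = 2, a_1 = 2, a_2 = -7, a_3 = -3, a_4 = 77/12, a_5 = 39/20


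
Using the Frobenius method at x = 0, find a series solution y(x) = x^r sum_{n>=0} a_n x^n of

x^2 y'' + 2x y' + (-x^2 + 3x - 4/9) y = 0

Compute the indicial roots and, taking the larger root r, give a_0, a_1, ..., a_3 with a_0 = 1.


Write in Frobenius form y'' + (p(x)/x) y' + (q(x)/x^2) y = 0:
  p(x) = 2,  q(x) = -x^2 + 3x - 4/9.
Indicial equation: r(r-1) + (2) r + (-4/9) = 0 -> roots r_1 = 1/3, r_2 = -4/3.
Take r = r_1 = 1/3. Let y(x) = x^r sum_{n>=0} a_n x^n with a_0 = 1.
Substitute y = x^r sum a_n x^n and match x^{r+n}. The recurrence is
  D(n) a_n + 3 a_{n-1} - 1 a_{n-2} = 0,  where D(n) = (r+n)(r+n-1) + (2)(r+n) + (-4/9).
  a_n = [-3 a_{n-1} + 1 a_{n-2}] / D(n).
Since the indicial polynomial factors as (r - r_1)(r - r_2), D(n) = (r_1 + n - r_1)(r_1 + n - r_2) = n(n + 5/3).
Evaluating step by step (a_0 = 1):
  n = 1: D(1) = 1(1 + 5/3) = 8/3; numerator = -3(1) = -3; a_1 = (-3)/(8/3) = -9/8
  n = 2: D(2) = 2(2 + 5/3) = 22/3; numerator = -3(-9/8) + 1(1) = 35/8; a_2 = (35/8)/(22/3) = 105/176
  n = 3: D(3) = 3(3 + 5/3) = 14; numerator = -3(105/176) + 1(-9/8) = -513/176; a_3 = (-513/176)/(14) = -513/2464

r = 1/3; a_0 = 1; a_1 = -9/8; a_2 = 105/176; a_3 = -513/2464


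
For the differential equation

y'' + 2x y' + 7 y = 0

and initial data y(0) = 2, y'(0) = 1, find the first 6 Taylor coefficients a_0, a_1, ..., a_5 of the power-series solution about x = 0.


Ansatz: y(x) = sum_{n>=0} a_n x^n, so y'(x) = sum_{n>=1} n a_n x^(n-1) and y''(x) = sum_{n>=2} n(n-1) a_n x^(n-2).
Substitute into P(x) y'' + Q(x) y' + R(x) y = 0 with P(x) = 1, Q(x) = 2x, R(x) = 7, and match powers of x.
Initial conditions: a_0 = 2, a_1 = 1.
Setting the coefficient of each power of x to zero and solving order by order (substituting the coefficients already found):
  x^0: 2 a_2 + 7 a_0 = 0  ->  2 a_2 = -7 a_0 = -14  ->  a_2 = -7
  x^1: 6 a_3 + 9 a_1 = 0  ->  6 a_3 = -9 a_1 = -9  ->  a_3 = -3/2
  x^2: 12 a_4 + 11 a_2 = 0  ->  12 a_4 = -11 a_2 = 77  ->  a_4 = 77/12
  x^3: 20 a_5 + 13 a_3 = 0  ->  20 a_5 = -13 a_3 = 39/2  ->  a_5 = 39/40
Truncated series: y(x) = 2 + x - 7 x^2 - (3/2) x^3 + (77/12) x^4 + (39/40) x^5 + O(x^6).

a_0 = 2; a_1 = 1; a_2 = -7; a_3 = -3/2; a_4 = 77/12; a_5 = 39/40


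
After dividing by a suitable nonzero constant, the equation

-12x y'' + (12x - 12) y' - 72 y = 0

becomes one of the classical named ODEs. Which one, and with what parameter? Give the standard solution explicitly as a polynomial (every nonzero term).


All three coefficients share the factor -12; dividing through by -12 gives  x y'' + (1 - x) y' + 6 y = 0.
This matches the Laguerre equation x y'' + (1 - x) y' + n y = 0 with n = 6; the polynomial solution is L_6(x).
With y = sum_k a_k x^k, matching x^k gives (k+1)k a_{k+1} + (k+1) a_{k+1} - k a_k + n a_k = 0, i.e. (k+1)^2 a_{k+1} = (k - n) a_k = (k - 6) a_k. The right side vanishes at k = 6, so the series terminates at degree 6.
Standard normalization L_n(0) = 1 gives a_0 = 1. Work upward with a_{k+1} = (k - 6) a_k / (k+1)^2:
  a_1 = (0 - 6)(1) / 1^2 = -6/1 = -6
  a_2 = (1 - 6)(-6) / 2^2 = 30/4 = 15/2
  a_3 = (2 - 6)(15/2) / 3^2 = -30/9 = -10/3
  a_4 = (3 - 6)(-10/3) / 4^2 = 10/16 = 5/8
  a_5 = (4 - 6)(5/8) / 5^2 = (-5/4)/25 = -1/20
  a_6 = (5 - 6)(-1/20) / 6^2 = (1/20)/36 = 1/720
Hence L_6(x) = x^6/720 - x^5/20 + 5 x^4/8 - 10 x^3/3 + 15 x^2/2 - 6 x + 1.

L_6(x); series = x^6/720 - x^5/20 + 5 x^4/8 - 10 x^3/3 + 15 x^2/2 - 6 x + 1


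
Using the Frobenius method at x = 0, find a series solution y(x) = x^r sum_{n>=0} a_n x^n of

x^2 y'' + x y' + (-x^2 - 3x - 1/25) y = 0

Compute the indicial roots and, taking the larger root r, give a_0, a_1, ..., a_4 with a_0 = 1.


Write in Frobenius form y'' + (p(x)/x) y' + (q(x)/x^2) y = 0:
  p(x) = 1,  q(x) = -x^2 - 3x - 1/25.
Indicial equation: r(r-1) + (1) r + (-1/25) = 0 -> roots r_1 = 1/5, r_2 = -1/5.
Take r = r_1 = 1/5. Let y(x) = x^r sum_{n>=0} a_n x^n with a_0 = 1.
Substitute y = x^r sum a_n x^n and match x^{r+n}. The recurrence is
  D(n) a_n - 3 a_{n-1} - 1 a_{n-2} = 0,  where D(n) = (r+n)(r+n-1) + (1)(r+n) + (-1/25).
  a_n = [3 a_{n-1} + 1 a_{n-2}] / D(n).
Since the indicial polynomial factors as (r - r_1)(r - r_2), D(n) = (r_1 + n - r_1)(r_1 + n - r_2) = n(n + 2/5).
Evaluating step by step (a_0 = 1):
  n = 1: D(1) = 1(1 + 2/5) = 7/5; numerator = 3(1) = 3; a_1 = (3)/(7/5) = 15/7
  n = 2: D(2) = 2(2 + 2/5) = 24/5; numerator = 3(15/7) + 1(1) = 52/7; a_2 = (52/7)/(24/5) = 65/42
  n = 3: D(3) = 3(3 + 2/5) = 51/5; numerator = 3(65/42) + 1(15/7) = 95/14; a_3 = (95/14)/(51/5) = 475/714
  n = 4: D(4) = 4(4 + 2/5) = 88/5; numerator = 3(475/714) + 1(65/42) = 1265/357; a_4 = (1265/357)/(88/5) = 575/2856

r = 1/5; a_0 = 1; a_1 = 15/7; a_2 = 65/42; a_3 = 475/714; a_4 = 575/2856


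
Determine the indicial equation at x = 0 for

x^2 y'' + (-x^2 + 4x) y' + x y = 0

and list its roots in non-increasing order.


Divide by x^2 to reach normal form y'' + P_1(x) y' + P_2(x) y = 0 with P_1(x) = -1 + 4/x and P_2(x) = 1/x.
x = 0 is a singular point because the y'-coefficient -1 + 4/x has a pole at x = 0 and the y-coefficient 1/x has a pole at x = 0.
It is a regular singular point because x P_1(x) = p(x) = 4 - x and x^2 P_2(x) = q(x) = x are polynomials, hence analytic at x = 0.
p(0) = 4,  q(0) = 0.
Indicial equation: r(r-1) + p(0) r + q(0) = 0, i.e. r^2 + (p(0) - 1) r + q(0) = 0, i.e. r^2 + 3 r = 0.
Discriminant: (3)^2 - 4(0) = 9, so r = (-3 ± 3)/2.
Solving: r_1 = 0, r_2 = -3.

indicial: r^2 + 3 r = 0; roots r_1 = 0, r_2 = -3


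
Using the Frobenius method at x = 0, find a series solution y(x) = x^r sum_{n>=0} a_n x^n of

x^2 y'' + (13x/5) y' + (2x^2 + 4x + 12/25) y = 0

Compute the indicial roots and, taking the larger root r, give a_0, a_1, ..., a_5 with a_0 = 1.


Write in Frobenius form y'' + (p(x)/x) y' + (q(x)/x^2) y = 0:
  p(x) = 13/5,  q(x) = 2x^2 + 4x + 12/25.
Indicial equation: r(r-1) + (13/5) r + (12/25) = 0 -> roots r_1 = -2/5, r_2 = -6/5.
Take r = r_1 = -2/5. Let y(x) = x^r sum_{n>=0} a_n x^n with a_0 = 1.
Substitute y = x^r sum a_n x^n and match x^{r+n}. The recurrence is
  D(n) a_n + 4 a_{n-1} + 2 a_{n-2} = 0,  where D(n) = (r+n)(r+n-1) + (13/5)(r+n) + (12/25).
  a_n = [-4 a_{n-1} - 2 a_{n-2}] / D(n).
Since the indicial polynomial factors as (r - r_1)(r - r_2), D(n) = (r_1 + n - r_1)(r_1 + n - r_2) = n(n + 4/5).
Evaluating step by step (a_0 = 1):
  n = 1: D(1) = 1(1 + 4/5) = 9/5; numerator = -4(1) = -4; a_1 = (-4)/(9/5) = -20/9
  n = 2: D(2) = 2(2 + 4/5) = 28/5; numerator = -4(-20/9) - 2(1) = 62/9; a_2 = (62/9)/(28/5) = 155/126
  n = 3: D(3) = 3(3 + 4/5) = 57/5; numerator = -4(155/126) - 2(-20/9) = -10/21; a_3 = (-10/21)/(57/5) = -50/1197
  n = 4: D(4) = 4(4 + 4/5) = 96/5; numerator = -4(-50/1197) - 2(155/126) = -305/133; a_4 = (-305/133)/(96/5) = -1525/12768
  n = 5: D(5) = 5(5 + 4/5) = 29; numerator = -4(-1525/12768) - 2(-50/1197) = 5375/9576; a_5 = (5375/9576)/(29) = 5375/277704

r = -2/5; a_0 = 1; a_1 = -20/9; a_2 = 155/126; a_3 = -50/1197; a_4 = -1525/12768; a_5 = 5375/277704


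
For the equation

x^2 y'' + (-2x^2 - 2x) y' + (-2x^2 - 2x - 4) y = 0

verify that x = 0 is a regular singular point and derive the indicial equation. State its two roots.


Divide by x^2 to reach normal form y'' + P_1(x) y' + P_2(x) y = 0 with P_1(x) = -2 - 2/x and P_2(x) = -2 - 2/x - 4/x^2.
x = 0 is a singular point because the y'-coefficient -2 - 2/x has a pole at x = 0 and the y-coefficient -2 - 2/x - 4/x^2 has a pole at x = 0.
It is a regular singular point because x P_1(x) = p(x) = -2x - 2 and x^2 P_2(x) = q(x) = -2x^2 - 2x - 4 are polynomials, hence analytic at x = 0.
p(0) = -2,  q(0) = -4.
Indicial equation: r(r-1) + p(0) r + q(0) = 0, i.e. r^2 + (p(0) - 1) r + q(0) = 0, i.e. r^2 - 3 r - 4 = 0.
Discriminant: (-3)^2 - 4(-4) = 25, so r = (3 ± 5)/2.
Solving: r_1 = 4, r_2 = -1.

indicial: r^2 - 3 r - 4 = 0; roots r_1 = 4, r_2 = -1


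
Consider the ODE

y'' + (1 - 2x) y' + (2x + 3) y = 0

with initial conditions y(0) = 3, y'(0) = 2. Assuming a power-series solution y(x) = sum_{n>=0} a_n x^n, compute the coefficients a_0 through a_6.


Ansatz: y(x) = sum_{n>=0} a_n x^n, so y'(x) = sum_{n>=1} n a_n x^(n-1) and y''(x) = sum_{n>=2} n(n-1) a_n x^(n-2).
Substitute into P(x) y'' + Q(x) y' + R(x) y = 0 with P(x) = 1, Q(x) = 1 - 2x, R(x) = 2x + 3, and match powers of x.
Initial conditions: a_0 = 3, a_1 = 2.
Setting the coefficient of each power of x to zero and solving order by order (substituting the coefficients already found):
  x^0: 2 a_2 + a_1 + 3 a_0 = 0  ->  2 a_2 = -a_1 - 3 a_0 = -11  ->  a_2 = -11/2
  x^1: 6 a_3 + 2 a_2 + a_1 + 2 a_0 = 0  ->  6 a_3 = -2 a_2 - a_1 - 2 a_0 = 3  ->  a_3 = 1/2
  x^2: 12 a_4 + 3 a_3 - a_2 + 2 a_1 = 0  ->  12 a_4 = -3 a_3 + a_2 - 2 a_1 = -11  ->  a_4 = -11/12
  x^3: 20 a_5 + 4 a_4 - 3 a_3 + 2 a_2 = 0  ->  20 a_5 = -4 a_4 + 3 a_3 - 2 a_2 = 97/6  ->  a_5 = 97/120
  x^4: 30 a_6 + 5 a_5 - 5 a_4 + 2 a_3 = 0  ->  30 a_6 = -5 a_5 + 5 a_4 - 2 a_3 = -77/8  ->  a_6 = -77/240
Truncated series: y(x) = 3 + 2 x - (11/2) x^2 + (1/2) x^3 - (11/12) x^4 + (97/120) x^5 - (77/240) x^6 + O(x^7).

a_0 = 3; a_1 = 2; a_2 = -11/2; a_3 = 1/2; a_4 = -11/12; a_5 = 97/120; a_6 = -77/240


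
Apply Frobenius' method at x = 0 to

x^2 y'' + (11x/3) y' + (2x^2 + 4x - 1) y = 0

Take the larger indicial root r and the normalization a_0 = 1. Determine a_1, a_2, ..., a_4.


Write in Frobenius form y'' + (p(x)/x) y' + (q(x)/x^2) y = 0:
  p(x) = 11/3,  q(x) = 2x^2 + 4x - 1.
Indicial equation: r(r-1) + (11/3) r + (-1) = 0 -> roots r_1 = 1/3, r_2 = -3.
Take r = r_1 = 1/3. Let y(x) = x^r sum_{n>=0} a_n x^n with a_0 = 1.
Substitute y = x^r sum a_n x^n and match x^{r+n}. The recurrence is
  D(n) a_n + 4 a_{n-1} + 2 a_{n-2} = 0,  where D(n) = (r+n)(r+n-1) + (11/3)(r+n) + (-1).
  a_n = [-4 a_{n-1} - 2 a_{n-2}] / D(n).
Since the indicial polynomial factors as (r - r_1)(r - r_2), D(n) = (r_1 + n - r_1)(r_1 + n - r_2) = n(n + 10/3).
Evaluating step by step (a_0 = 1):
  n = 1: D(1) = 1(1 + 10/3) = 13/3; numerator = -4(1) = -4; a_1 = (-4)/(13/3) = -12/13
  n = 2: D(2) = 2(2 + 10/3) = 32/3; numerator = -4(-12/13) - 2(1) = 22/13; a_2 = (22/13)/(32/3) = 33/208
  n = 3: D(3) = 3(3 + 10/3) = 19; numerator = -4(33/208) - 2(-12/13) = 63/52; a_3 = (63/52)/(19) = 63/988
  n = 4: D(4) = 4(4 + 10/3) = 88/3; numerator = -4(63/988) - 2(33/208) = -87/152; a_4 = (-87/152)/(88/3) = -261/13376

r = 1/3; a_0 = 1; a_1 = -12/13; a_2 = 33/208; a_3 = 63/988; a_4 = -261/13376


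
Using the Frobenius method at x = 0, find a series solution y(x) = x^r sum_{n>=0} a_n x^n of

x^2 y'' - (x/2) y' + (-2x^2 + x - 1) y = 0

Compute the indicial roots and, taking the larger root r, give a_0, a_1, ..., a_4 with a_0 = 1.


Write in Frobenius form y'' + (p(x)/x) y' + (q(x)/x^2) y = 0:
  p(x) = -1/2,  q(x) = -2x^2 + x - 1.
Indicial equation: r(r-1) + (-1/2) r + (-1) = 0 -> roots r_1 = 2, r_2 = -1/2.
Take r = r_1 = 2. Let y(x) = x^r sum_{n>=0} a_n x^n with a_0 = 1.
Substitute y = x^r sum a_n x^n and match x^{r+n}. The recurrence is
  D(n) a_n + 1 a_{n-1} - 2 a_{n-2} = 0,  where D(n) = (r+n)(r+n-1) + (-1/2)(r+n) + (-1).
  a_n = [-1 a_{n-1} + 2 a_{n-2}] / D(n).
Since the indicial polynomial factors as (r - r_1)(r - r_2), D(n) = (r_1 + n - r_1)(r_1 + n - r_2) = n(n + 5/2).
Evaluating step by step (a_0 = 1):
  n = 1: D(1) = 1(1 + 5/2) = 7/2; numerator = -1(1) = -1; a_1 = (-1)/(7/2) = -2/7
  n = 2: D(2) = 2(2 + 5/2) = 9; numerator = -1(-2/7) + 2(1) = 16/7; a_2 = (16/7)/(9) = 16/63
  n = 3: D(3) = 3(3 + 5/2) = 33/2; numerator = -1(16/63) + 2(-2/7) = -52/63; a_3 = (-52/63)/(33/2) = -104/2079
  n = 4: D(4) = 4(4 + 5/2) = 26; numerator = -1(-104/2079) + 2(16/63) = 1160/2079; a_4 = (1160/2079)/(26) = 580/27027

r = 2; a_0 = 1; a_1 = -2/7; a_2 = 16/63; a_3 = -104/2079; a_4 = 580/27027


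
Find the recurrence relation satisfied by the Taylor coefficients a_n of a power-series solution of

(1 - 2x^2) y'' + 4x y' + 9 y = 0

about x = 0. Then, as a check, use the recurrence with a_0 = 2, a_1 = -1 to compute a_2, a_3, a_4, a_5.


Substitute y = sum_n a_n x^n.
(1 - 2 x^2) y'' contributes (n+2)(n+1) a_{n+2} - 2 n(n-1) a_n at x^n.
4 x y'(x) contributes 4 n a_n at x^n.
9 y(x) contributes 9 a_n at x^n.
Matching x^n: (n+2)(n+1) a_{n+2} + (-2 n(n-1) + 4 n + 9) a_n = 0.
Thus a_{n+2} = (2 n(n-1) - 4 n - 9) / ((n+1)(n+2)) * a_n.

Check with a_0 = 2, a_1 = -1 (apply the recurrence for n = 0, 1, 2, 3): a_0 = 2, a_1 = -1, a_2 = -9, a_3 = 13/6, a_4 = 39/4, a_5 = -39/40.

a_(n+2) = (2 n(n-1) - 4 n - 9) / ((n+1)(n+2)) * a_n; check: a_0 = 2, a_1 = -1, a_2 = -9, a_3 = 13/6, a_4 = 39/4, a_5 = -39/40


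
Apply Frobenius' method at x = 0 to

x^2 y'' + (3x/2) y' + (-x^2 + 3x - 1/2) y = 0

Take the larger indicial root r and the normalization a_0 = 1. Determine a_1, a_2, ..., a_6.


Write in Frobenius form y'' + (p(x)/x) y' + (q(x)/x^2) y = 0:
  p(x) = 3/2,  q(x) = -x^2 + 3x - 1/2.
Indicial equation: r(r-1) + (3/2) r + (-1/2) = 0 -> roots r_1 = 1/2, r_2 = -1.
Take r = r_1 = 1/2. Let y(x) = x^r sum_{n>=0} a_n x^n with a_0 = 1.
Substitute y = x^r sum a_n x^n and match x^{r+n}. The recurrence is
  D(n) a_n + 3 a_{n-1} - 1 a_{n-2} = 0,  where D(n) = (r+n)(r+n-1) + (3/2)(r+n) + (-1/2).
  a_n = [-3 a_{n-1} + 1 a_{n-2}] / D(n).
Since the indicial polynomial factors as (r - r_1)(r - r_2), D(n) = (r_1 + n - r_1)(r_1 + n - r_2) = n(n + 3/2).
Evaluating step by step (a_0 = 1):
  n = 1: D(1) = 1(1 + 3/2) = 5/2; numerator = -3(1) = -3; a_1 = (-3)/(5/2) = -6/5
  n = 2: D(2) = 2(2 + 3/2) = 7; numerator = -3(-6/5) + 1(1) = 23/5; a_2 = (23/5)/(7) = 23/35
  n = 3: D(3) = 3(3 + 3/2) = 27/2; numerator = -3(23/35) + 1(-6/5) = -111/35; a_3 = (-111/35)/(27/2) = -74/315
  n = 4: D(4) = 4(4 + 3/2) = 22; numerator = -3(-74/315) + 1(23/35) = 143/105; a_4 = (143/105)/(22) = 13/210
  n = 5: D(5) = 5(5 + 3/2) = 65/2; numerator = -3(13/210) + 1(-74/315) = -53/126; a_5 = (-53/126)/(65/2) = -53/4095
  n = 6: D(6) = 6(6 + 3/2) = 45; numerator = -3(-53/4095) + 1(13/210) = 55/546; a_6 = (55/546)/(45) = 11/4914

r = 1/2; a_0 = 1; a_1 = -6/5; a_2 = 23/35; a_3 = -74/315; a_4 = 13/210; a_5 = -53/4095; a_6 = 11/4914


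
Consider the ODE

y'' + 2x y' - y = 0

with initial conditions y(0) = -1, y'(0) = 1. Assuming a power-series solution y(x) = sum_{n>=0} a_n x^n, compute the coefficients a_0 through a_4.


Ansatz: y(x) = sum_{n>=0} a_n x^n, so y'(x) = sum_{n>=1} n a_n x^(n-1) and y''(x) = sum_{n>=2} n(n-1) a_n x^(n-2).
Substitute into P(x) y'' + Q(x) y' + R(x) y = 0 with P(x) = 1, Q(x) = 2x, R(x) = -1, and match powers of x.
Initial conditions: a_0 = -1, a_1 = 1.
Setting the coefficient of each power of x to zero and solving order by order (substituting the coefficients already found):
  x^0: 2 a_2 - a_0 = 0  ->  2 a_2 = a_0 = -1  ->  a_2 = -1/2
  x^1: 6 a_3 + a_1 = 0  ->  6 a_3 = -a_1 = -1  ->  a_3 = -1/6
  x^2: 12 a_4 + 3 a_2 = 0  ->  12 a_4 = -3 a_2 = 3/2  ->  a_4 = 1/8
Truncated series: y(x) = -1 + x - (1/2) x^2 - (1/6) x^3 + (1/8) x^4 + O(x^5).

a_0 = -1; a_1 = 1; a_2 = -1/2; a_3 = -1/6; a_4 = 1/8


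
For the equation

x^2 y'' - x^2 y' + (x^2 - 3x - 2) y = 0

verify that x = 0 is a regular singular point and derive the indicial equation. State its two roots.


Divide by x^2 to reach normal form y'' + P_1(x) y' + P_2(x) y = 0 with P_1(x) = -1 and P_2(x) = 1 - 3/x - 2/x^2.
x = 0 is a singular point because the y-coefficient 1 - 3/x - 2/x^2 has a pole at x = 0.
It is a regular singular point because x P_1(x) = p(x) = -x and x^2 P_2(x) = q(x) = x^2 - 3x - 2 are polynomials, hence analytic at x = 0.
p(0) = 0,  q(0) = -2.
Indicial equation: r(r-1) + p(0) r + q(0) = 0, i.e. r^2 + (p(0) - 1) r + q(0) = 0, i.e. r^2 - 1 r - 2 = 0.
Discriminant: (-1)^2 - 4(-2) = 9, so r = (1 ± 3)/2.
Solving: r_1 = 2, r_2 = -1.

indicial: r^2 - 1 r - 2 = 0; roots r_1 = 2, r_2 = -1


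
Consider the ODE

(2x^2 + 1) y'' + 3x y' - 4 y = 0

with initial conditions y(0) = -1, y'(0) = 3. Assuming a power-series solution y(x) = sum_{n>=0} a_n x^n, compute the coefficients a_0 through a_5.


Ansatz: y(x) = sum_{n>=0} a_n x^n, so y'(x) = sum_{n>=1} n a_n x^(n-1) and y''(x) = sum_{n>=2} n(n-1) a_n x^(n-2).
Substitute into P(x) y'' + Q(x) y' + R(x) y = 0 with P(x) = 2x^2 + 1, Q(x) = 3x, R(x) = -4, and match powers of x.
Initial conditions: a_0 = -1, a_1 = 3.
Setting the coefficient of each power of x to zero and solving order by order (substituting the coefficients already found):
  x^0: 2 a_2 - 4 a_0 = 0  ->  2 a_2 = 4 a_0 = -4  ->  a_2 = -2
  x^1: 6 a_3 - a_1 = 0  ->  6 a_3 = a_1 = 3  ->  a_3 = 1/2
  x^2: 12 a_4 + 6 a_2 = 0  ->  12 a_4 = -6 a_2 = 12  ->  a_4 = 1
  x^3: 20 a_5 + 17 a_3 = 0  ->  20 a_5 = -17 a_3 = -17/2  ->  a_5 = -17/40
Truncated series: y(x) = -1 + 3 x - 2 x^2 + (1/2) x^3 + x^4 - (17/40) x^5 + O(x^6).

a_0 = -1; a_1 = 3; a_2 = -2; a_3 = 1/2; a_4 = 1; a_5 = -17/40


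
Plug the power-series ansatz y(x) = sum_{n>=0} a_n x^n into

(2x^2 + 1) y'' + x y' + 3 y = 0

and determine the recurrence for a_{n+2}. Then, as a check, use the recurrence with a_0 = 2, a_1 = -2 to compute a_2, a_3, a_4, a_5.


Substitute y = sum_n a_n x^n.
(1 + 2 x^2) y'' contributes (n+2)(n+1) a_{n+2} + 2 n(n-1) a_n at x^n.
x y'(x) contributes n a_n at x^n.
3 y(x) contributes 3 a_n at x^n.
Matching x^n: (n+2)(n+1) a_{n+2} + (2 n(n-1) + n + 3) a_n = 0.
Thus a_{n+2} = (-2 n(n-1) - n - 3) / ((n+1)(n+2)) * a_n.

Check with a_0 = 2, a_1 = -2 (apply the recurrence for n = 0, 1, 2, 3): a_0 = 2, a_1 = -2, a_2 = -3, a_3 = 4/3, a_4 = 9/4, a_5 = -6/5.

a_(n+2) = (-2 n(n-1) - n - 3) / ((n+1)(n+2)) * a_n; check: a_0 = 2, a_1 = -2, a_2 = -3, a_3 = 4/3, a_4 = 9/4, a_5 = -6/5


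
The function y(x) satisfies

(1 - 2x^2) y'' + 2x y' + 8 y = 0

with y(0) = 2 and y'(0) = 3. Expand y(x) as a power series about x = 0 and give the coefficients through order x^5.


Ansatz: y(x) = sum_{n>=0} a_n x^n, so y'(x) = sum_{n>=1} n a_n x^(n-1) and y''(x) = sum_{n>=2} n(n-1) a_n x^(n-2).
Substitute into P(x) y'' + Q(x) y' + R(x) y = 0 with P(x) = 1 - 2x^2, Q(x) = 2x, R(x) = 8, and match powers of x.
Initial conditions: a_0 = 2, a_1 = 3.
Setting the coefficient of each power of x to zero and solving order by order (substituting the coefficients already found):
  x^0: 2 a_2 + 8 a_0 = 0  ->  2 a_2 = -8 a_0 = -16  ->  a_2 = -8
  x^1: 6 a_3 + 10 a_1 = 0  ->  6 a_3 = -10 a_1 = -30  ->  a_3 = -5
  x^2: 12 a_4 + 8 a_2 = 0  ->  12 a_4 = -8 a_2 = 64  ->  a_4 = 16/3
  x^3: 20 a_5 + 2 a_3 = 0  ->  20 a_5 = -2 a_3 = 10  ->  a_5 = 1/2
Truncated series: y(x) = 2 + 3 x - 8 x^2 - 5 x^3 + (16/3) x^4 + (1/2) x^5 + O(x^6).

a_0 = 2; a_1 = 3; a_2 = -8; a_3 = -5; a_4 = 16/3; a_5 = 1/2


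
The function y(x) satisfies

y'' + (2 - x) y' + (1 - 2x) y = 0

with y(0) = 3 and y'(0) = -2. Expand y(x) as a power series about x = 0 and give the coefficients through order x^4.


Ansatz: y(x) = sum_{n>=0} a_n x^n, so y'(x) = sum_{n>=1} n a_n x^(n-1) and y''(x) = sum_{n>=2} n(n-1) a_n x^(n-2).
Substitute into P(x) y'' + Q(x) y' + R(x) y = 0 with P(x) = 1, Q(x) = 2 - x, R(x) = 1 - 2x, and match powers of x.
Initial conditions: a_0 = 3, a_1 = -2.
Setting the coefficient of each power of x to zero and solving order by order (substituting the coefficients already found):
  x^0: 2 a_2 + 2 a_1 + a_0 = 0  ->  2 a_2 = -2 a_1 - a_0 = 1  ->  a_2 = 1/2
  x^1: 6 a_3 + 4 a_2 - 2 a_0 = 0  ->  6 a_3 = -4 a_2 + 2 a_0 = 4  ->  a_3 = 2/3
  x^2: 12 a_4 + 6 a_3 - a_2 - 2 a_1 = 0  ->  12 a_4 = -6 a_3 + a_2 + 2 a_1 = -15/2  ->  a_4 = -5/8
Truncated series: y(x) = 3 - 2 x + (1/2) x^2 + (2/3) x^3 - (5/8) x^4 + O(x^5).

a_0 = 3; a_1 = -2; a_2 = 1/2; a_3 = 2/3; a_4 = -5/8


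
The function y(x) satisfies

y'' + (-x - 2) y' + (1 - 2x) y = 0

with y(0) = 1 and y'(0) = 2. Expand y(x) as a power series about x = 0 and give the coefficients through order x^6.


Ansatz: y(x) = sum_{n>=0} a_n x^n, so y'(x) = sum_{n>=1} n a_n x^(n-1) and y''(x) = sum_{n>=2} n(n-1) a_n x^(n-2).
Substitute into P(x) y'' + Q(x) y' + R(x) y = 0 with P(x) = 1, Q(x) = -x - 2, R(x) = 1 - 2x, and match powers of x.
Initial conditions: a_0 = 1, a_1 = 2.
Setting the coefficient of each power of x to zero and solving order by order (substituting the coefficients already found):
  x^0: 2 a_2 - 2 a_1 + a_0 = 0  ->  2 a_2 = 2 a_1 - a_0 = 3  ->  a_2 = 3/2
  x^1: 6 a_3 - 4 a_2 - 2 a_0 = 0  ->  6 a_3 = 4 a_2 + 2 a_0 = 8  ->  a_3 = 4/3
  x^2: 12 a_4 - 6 a_3 - a_2 - 2 a_1 = 0  ->  12 a_4 = 6 a_3 + a_2 + 2 a_1 = 27/2  ->  a_4 = 9/8
  x^3: 20 a_5 - 8 a_4 - 2 a_3 - 2 a_2 = 0  ->  20 a_5 = 8 a_4 + 2 a_3 + 2 a_2 = 44/3  ->  a_5 = 11/15
  x^4: 30 a_6 - 10 a_5 - 3 a_4 - 2 a_3 = 0  ->  30 a_6 = 10 a_5 + 3 a_4 + 2 a_3 = 107/8  ->  a_6 = 107/240
Truncated series: y(x) = 1 + 2 x + (3/2) x^2 + (4/3) x^3 + (9/8) x^4 + (11/15) x^5 + (107/240) x^6 + O(x^7).

a_0 = 1; a_1 = 2; a_2 = 3/2; a_3 = 4/3; a_4 = 9/8; a_5 = 11/15; a_6 = 107/240


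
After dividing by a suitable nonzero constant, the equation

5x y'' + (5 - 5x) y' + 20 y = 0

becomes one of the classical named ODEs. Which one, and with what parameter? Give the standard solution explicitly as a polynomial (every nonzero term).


All three coefficients share the factor 5; dividing through by 5 gives  x y'' + (1 - x) y' + 4 y = 0.
This matches the Laguerre equation x y'' + (1 - x) y' + n y = 0 with n = 4; the polynomial solution is L_4(x).
With y = sum_k a_k x^k, matching x^k gives (k+1)k a_{k+1} + (k+1) a_{k+1} - k a_k + n a_k = 0, i.e. (k+1)^2 a_{k+1} = (k - n) a_k = (k - 4) a_k. The right side vanishes at k = 4, so the series terminates at degree 4.
Standard normalization L_n(0) = 1 gives a_0 = 1. Work upward with a_{k+1} = (k - 4) a_k / (k+1)^2:
  a_1 = (0 - 4)(1) / 1^2 = -4/1 = -4
  a_2 = (1 - 4)(-4) / 2^2 = 12/4 = 3
  a_3 = (2 - 4)(3) / 3^2 = -6/9 = -2/3
  a_4 = (3 - 4)(-2/3) / 4^2 = (2/3)/16 = 1/24
Hence L_4(x) = x^4/24 - 2 x^3/3 + 3 x^2 - 4 x + 1.

L_4(x); series = x^4/24 - 2 x^3/3 + 3 x^2 - 4 x + 1


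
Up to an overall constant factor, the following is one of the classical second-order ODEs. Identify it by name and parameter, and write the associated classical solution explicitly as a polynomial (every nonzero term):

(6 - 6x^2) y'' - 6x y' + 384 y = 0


All three coefficients share the factor 6; dividing through by 6 gives  (1 - x^2) y'' - x y' + 64 y = 0.
This matches the Chebyshev equation (1 - x^2) y'' - x y' + n^2 y = 0 (note the -x y' term, not -2x y') with n^2 = 64, so n = 8; the polynomial solution is T_8(x).
With y = sum_k a_k x^k, matching x^k gives (k+2)(k+1) a_{k+2} = (k^2 - n^2) a_k = (k - 8)(k + 8) a_k. The right side vanishes at k = 8, so the series with the parity of 8 terminates at degree 8.
Standard normalization: leading coefficient of T_n is 2^(n-1), so a_8 = 2^7 = 128. Work downward with a_k = (k+1)(k+2) a_{k+2} / ((k - 8)(k + 8)):
  a_6 = (7)(8)(128) / ((6 - 8)(6 + 8)) = 7168/(-28) = -256
  a_4 = (5)(6)(-256) / ((4 - 8)(4 + 8)) = -7680/(-48) = 160
  a_2 = (3)(4)(160) / ((2 - 8)(2 + 8)) = 1920/(-60) = -32
  a_0 = (1)(2)(-32) / ((0 - 8)(0 + 8)) = -64/(-64) = 1
Hence T_8(x) = 128 x^8 - 256 x^6 + 160 x^4 - 32 x^2 + 1.

T_8(x); series = 128 x^8 - 256 x^6 + 160 x^4 - 32 x^2 + 1


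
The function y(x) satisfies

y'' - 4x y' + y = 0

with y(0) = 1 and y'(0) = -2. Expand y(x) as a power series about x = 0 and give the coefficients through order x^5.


Ansatz: y(x) = sum_{n>=0} a_n x^n, so y'(x) = sum_{n>=1} n a_n x^(n-1) and y''(x) = sum_{n>=2} n(n-1) a_n x^(n-2).
Substitute into P(x) y'' + Q(x) y' + R(x) y = 0 with P(x) = 1, Q(x) = -4x, R(x) = 1, and match powers of x.
Initial conditions: a_0 = 1, a_1 = -2.
Setting the coefficient of each power of x to zero and solving order by order (substituting the coefficients already found):
  x^0: 2 a_2 + a_0 = 0  ->  2 a_2 = -a_0 = -1  ->  a_2 = -1/2
  x^1: 6 a_3 - 3 a_1 = 0  ->  6 a_3 = 3 a_1 = -6  ->  a_3 = -1
  x^2: 12 a_4 - 7 a_2 = 0  ->  12 a_4 = 7 a_2 = -7/2  ->  a_4 = -7/24
  x^3: 20 a_5 - 11 a_3 = 0  ->  20 a_5 = 11 a_3 = -11  ->  a_5 = -11/20
Truncated series: y(x) = 1 - 2 x - (1/2) x^2 - x^3 - (7/24) x^4 - (11/20) x^5 + O(x^6).

a_0 = 1; a_1 = -2; a_2 = -1/2; a_3 = -1; a_4 = -7/24; a_5 = -11/20


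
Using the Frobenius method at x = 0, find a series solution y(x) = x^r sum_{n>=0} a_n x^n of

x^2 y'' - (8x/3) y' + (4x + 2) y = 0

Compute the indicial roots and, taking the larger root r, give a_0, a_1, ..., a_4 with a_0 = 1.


Write in Frobenius form y'' + (p(x)/x) y' + (q(x)/x^2) y = 0:
  p(x) = -8/3,  q(x) = 4x + 2.
Indicial equation: r(r-1) + (-8/3) r + (2) = 0 -> roots r_1 = 3, r_2 = 2/3.
Take r = r_1 = 3. Let y(x) = x^r sum_{n>=0} a_n x^n with a_0 = 1.
Substitute y = x^r sum a_n x^n and match x^{r+n}. The recurrence is
  D(n) a_n + 4 a_{n-1} = 0,  where D(n) = (r+n)(r+n-1) + (-8/3)(r+n) + (2).
  a_n = -4 / D(n) * a_{n-1}.
Since the indicial polynomial factors as (r - r_1)(r - r_2), D(n) = (r_1 + n - r_1)(r_1 + n - r_2) = n(n + 7/3).
Evaluating step by step (a_0 = 1):
  n = 1: D(1) = 1(1 + 7/3) = 10/3; numerator = -4(1) = -4; a_1 = (-4)/(10/3) = -6/5
  n = 2: D(2) = 2(2 + 7/3) = 26/3; numerator = -4(-6/5) = 24/5; a_2 = (24/5)/(26/3) = 36/65
  n = 3: D(3) = 3(3 + 7/3) = 16; numerator = -4(36/65) = -144/65; a_3 = (-144/65)/(16) = -9/65
  n = 4: D(4) = 4(4 + 7/3) = 76/3; numerator = -4(-9/65) = 36/65; a_4 = (36/65)/(76/3) = 27/1235

r = 3; a_0 = 1; a_1 = -6/5; a_2 = 36/65; a_3 = -9/65; a_4 = 27/1235


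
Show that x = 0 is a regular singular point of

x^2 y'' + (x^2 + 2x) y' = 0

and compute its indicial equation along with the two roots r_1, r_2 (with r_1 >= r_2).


Divide by x^2 to reach normal form y'' + P_1(x) y' + P_2(x) y = 0 with P_1(x) = 1 + 2/x and P_2(x) = 0.
x = 0 is a singular point because the y'-coefficient 1 + 2/x has a pole at x = 0.
It is a regular singular point because x P_1(x) = p(x) = x + 2 and x^2 P_2(x) = q(x) = 0 are polynomials, hence analytic at x = 0.
p(0) = 2,  q(0) = 0.
Indicial equation: r(r-1) + p(0) r + q(0) = 0, i.e. r^2 + (p(0) - 1) r + q(0) = 0, i.e. r^2 + 1 r = 0.
Discriminant: (1)^2 - 4(0) = 1, so r = (-1 ± 1)/2.
Solving: r_1 = 0, r_2 = -1.

indicial: r^2 + 1 r = 0; roots r_1 = 0, r_2 = -1


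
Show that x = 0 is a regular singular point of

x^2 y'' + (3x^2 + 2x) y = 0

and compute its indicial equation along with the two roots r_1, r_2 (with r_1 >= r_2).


Divide by x^2 to reach normal form y'' + P_1(x) y' + P_2(x) y = 0 with P_1(x) = 0 and P_2(x) = 3 + 2/x.
x = 0 is a singular point because the y-coefficient 3 + 2/x has a pole at x = 0.
It is a regular singular point because x P_1(x) = p(x) = 0 and x^2 P_2(x) = q(x) = 3x^2 + 2x are polynomials, hence analytic at x = 0.
p(0) = 0,  q(0) = 0.
Indicial equation: r(r-1) + p(0) r + q(0) = 0, i.e. r^2 + (p(0) - 1) r + q(0) = 0, i.e. r^2 - 1 r = 0.
Discriminant: (-1)^2 - 4(0) = 1, so r = (1 ± 1)/2.
Solving: r_1 = 1, r_2 = 0.

indicial: r^2 - 1 r = 0; roots r_1 = 1, r_2 = 0


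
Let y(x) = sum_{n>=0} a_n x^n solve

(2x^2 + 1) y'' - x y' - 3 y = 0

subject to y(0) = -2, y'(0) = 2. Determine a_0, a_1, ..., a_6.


Ansatz: y(x) = sum_{n>=0} a_n x^n, so y'(x) = sum_{n>=1} n a_n x^(n-1) and y''(x) = sum_{n>=2} n(n-1) a_n x^(n-2).
Substitute into P(x) y'' + Q(x) y' + R(x) y = 0 with P(x) = 2x^2 + 1, Q(x) = -x, R(x) = -3, and match powers of x.
Initial conditions: a_0 = -2, a_1 = 2.
Setting the coefficient of each power of x to zero and solving order by order (substituting the coefficients already found):
  x^0: 2 a_2 - 3 a_0 = 0  ->  2 a_2 = 3 a_0 = -6  ->  a_2 = -3
  x^1: 6 a_3 - 4 a_1 = 0  ->  6 a_3 = 4 a_1 = 8  ->  a_3 = 4/3
  x^2: 12 a_4 - a_2 = 0  ->  12 a_4 = a_2 = -3  ->  a_4 = -1/4
  x^3: 20 a_5 + 6 a_3 = 0  ->  20 a_5 = -6 a_3 = -8  ->  a_5 = -2/5
  x^4: 30 a_6 + 17 a_4 = 0  ->  30 a_6 = -17 a_4 = 17/4  ->  a_6 = 17/120
Truncated series: y(x) = -2 + 2 x - 3 x^2 + (4/3) x^3 - (1/4) x^4 - (2/5) x^5 + (17/120) x^6 + O(x^7).

a_0 = -2; a_1 = 2; a_2 = -3; a_3 = 4/3; a_4 = -1/4; a_5 = -2/5; a_6 = 17/120


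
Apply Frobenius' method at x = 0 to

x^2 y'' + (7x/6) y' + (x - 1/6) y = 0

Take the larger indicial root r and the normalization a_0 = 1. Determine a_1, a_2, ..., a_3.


Write in Frobenius form y'' + (p(x)/x) y' + (q(x)/x^2) y = 0:
  p(x) = 7/6,  q(x) = x - 1/6.
Indicial equation: r(r-1) + (7/6) r + (-1/6) = 0 -> roots r_1 = 1/3, r_2 = -1/2.
Take r = r_1 = 1/3. Let y(x) = x^r sum_{n>=0} a_n x^n with a_0 = 1.
Substitute y = x^r sum a_n x^n and match x^{r+n}. The recurrence is
  D(n) a_n + 1 a_{n-1} = 0,  where D(n) = (r+n)(r+n-1) + (7/6)(r+n) + (-1/6).
  a_n = -1 / D(n) * a_{n-1}.
Since the indicial polynomial factors as (r - r_1)(r - r_2), D(n) = (r_1 + n - r_1)(r_1 + n - r_2) = n(n + 5/6).
Evaluating step by step (a_0 = 1):
  n = 1: D(1) = 1(1 + 5/6) = 11/6; numerator = -1(1) = -1; a_1 = (-1)/(11/6) = -6/11
  n = 2: D(2) = 2(2 + 5/6) = 17/3; numerator = -1(-6/11) = 6/11; a_2 = (6/11)/(17/3) = 18/187
  n = 3: D(3) = 3(3 + 5/6) = 23/2; numerator = -1(18/187) = -18/187; a_3 = (-18/187)/(23/2) = -36/4301

r = 1/3; a_0 = 1; a_1 = -6/11; a_2 = 18/187; a_3 = -36/4301


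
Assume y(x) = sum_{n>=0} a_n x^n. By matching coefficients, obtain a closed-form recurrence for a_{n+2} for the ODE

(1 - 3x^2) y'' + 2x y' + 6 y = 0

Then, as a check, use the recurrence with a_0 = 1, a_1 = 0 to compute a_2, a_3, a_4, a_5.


Substitute y = sum_n a_n x^n.
(1 - 3 x^2) y'' contributes (n+2)(n+1) a_{n+2} - 3 n(n-1) a_n at x^n.
2 x y'(x) contributes 2 n a_n at x^n.
6 y(x) contributes 6 a_n at x^n.
Matching x^n: (n+2)(n+1) a_{n+2} + (-3 n(n-1) + 2 n + 6) a_n = 0.
Thus a_{n+2} = (3 n(n-1) - 2 n - 6) / ((n+1)(n+2)) * a_n.

Check with a_0 = 1, a_1 = 0 (apply the recurrence for n = 0, 1, 2, 3): a_0 = 1, a_1 = 0, a_2 = -3, a_3 = 0, a_4 = 1, a_5 = 0.

a_(n+2) = (3 n(n-1) - 2 n - 6) / ((n+1)(n+2)) * a_n; check: a_0 = 1, a_1 = 0, a_2 = -3, a_3 = 0, a_4 = 1, a_5 = 0


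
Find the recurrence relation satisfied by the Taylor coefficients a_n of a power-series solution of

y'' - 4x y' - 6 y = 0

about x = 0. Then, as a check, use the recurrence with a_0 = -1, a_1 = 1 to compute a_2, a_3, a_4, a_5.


Substitute y = sum_n a_n x^n.
y''(x) has coefficient (n+2)(n+1) a_{n+2} at x^n;
-4 x y'(x) has coefficient -4 n a_n at x^n (shift);
-6 y(x) has coefficient -6 a_n at x^n.
Matching x^n: (n+2)(n+1) a_{n+2} + (-4n - 6) a_n = 0.
Thus a_{n+2} = (4n + 6) / ((n+1)(n+2)) * a_n.

Check with a_0 = -1, a_1 = 1 (apply the recurrence for n = 0, 1, 2, 3): a_0 = -1, a_1 = 1, a_2 = -3, a_3 = 5/3, a_4 = -7/2, a_5 = 3/2.

a_(n+2) = (4n + 6) / ((n+1)(n+2)) * a_n; check: a_0 = -1, a_1 = 1, a_2 = -3, a_3 = 5/3, a_4 = -7/2, a_5 = 3/2


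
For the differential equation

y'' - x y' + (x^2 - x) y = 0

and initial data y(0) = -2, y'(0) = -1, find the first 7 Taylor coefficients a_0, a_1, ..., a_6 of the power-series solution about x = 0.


Ansatz: y(x) = sum_{n>=0} a_n x^n, so y'(x) = sum_{n>=1} n a_n x^(n-1) and y''(x) = sum_{n>=2} n(n-1) a_n x^(n-2).
Substitute into P(x) y'' + Q(x) y' + R(x) y = 0 with P(x) = 1, Q(x) = -x, R(x) = x^2 - x, and match powers of x.
Initial conditions: a_0 = -2, a_1 = -1.
Setting the coefficient of each power of x to zero and solving order by order (substituting the coefficients already found):
  x^0: 2 a_2 = 0  ->  a_2 = 0
  x^1: 6 a_3 - a_1 - a_0 = 0  ->  6 a_3 = a_1 + a_0 = -3  ->  a_3 = -1/2
  x^2: 12 a_4 - 2 a_2 - a_1 + a_0 = 0  ->  12 a_4 = 2 a_2 + a_1 - a_0 = 1  ->  a_4 = 1/12
  x^3: 20 a_5 - 3 a_3 - a_2 + a_1 = 0  ->  20 a_5 = 3 a_3 + a_2 - a_1 = -1/2  ->  a_5 = -1/40
  x^4: 30 a_6 - 4 a_4 - a_3 + a_2 = 0  ->  30 a_6 = 4 a_4 + a_3 - a_2 = -1/6  ->  a_6 = -1/180
Truncated series: y(x) = -2 - x - (1/2) x^3 + (1/12) x^4 - (1/40) x^5 - (1/180) x^6 + O(x^7).

a_0 = -2; a_1 = -1; a_2 = 0; a_3 = -1/2; a_4 = 1/12; a_5 = -1/40; a_6 = -1/180


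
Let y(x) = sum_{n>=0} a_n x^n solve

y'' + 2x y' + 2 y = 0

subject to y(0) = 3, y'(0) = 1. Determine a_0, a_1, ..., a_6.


Ansatz: y(x) = sum_{n>=0} a_n x^n, so y'(x) = sum_{n>=1} n a_n x^(n-1) and y''(x) = sum_{n>=2} n(n-1) a_n x^(n-2).
Substitute into P(x) y'' + Q(x) y' + R(x) y = 0 with P(x) = 1, Q(x) = 2x, R(x) = 2, and match powers of x.
Initial conditions: a_0 = 3, a_1 = 1.
Setting the coefficient of each power of x to zero and solving order by order (substituting the coefficients already found):
  x^0: 2 a_2 + 2 a_0 = 0  ->  2 a_2 = -2 a_0 = -6  ->  a_2 = -3
  x^1: 6 a_3 + 4 a_1 = 0  ->  6 a_3 = -4 a_1 = -4  ->  a_3 = -2/3
  x^2: 12 a_4 + 6 a_2 = 0  ->  12 a_4 = -6 a_2 = 18  ->  a_4 = 3/2
  x^3: 20 a_5 + 8 a_3 = 0  ->  20 a_5 = -8 a_3 = 16/3  ->  a_5 = 4/15
  x^4: 30 a_6 + 10 a_4 = 0  ->  30 a_6 = -10 a_4 = -15  ->  a_6 = -1/2
Truncated series: y(x) = 3 + x - 3 x^2 - (2/3) x^3 + (3/2) x^4 + (4/15) x^5 - (1/2) x^6 + O(x^7).

a_0 = 3; a_1 = 1; a_2 = -3; a_3 = -2/3; a_4 = 3/2; a_5 = 4/15; a_6 = -1/2


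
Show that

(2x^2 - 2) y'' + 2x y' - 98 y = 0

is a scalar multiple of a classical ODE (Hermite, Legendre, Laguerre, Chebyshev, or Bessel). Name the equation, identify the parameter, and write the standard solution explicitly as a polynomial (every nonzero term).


All three coefficients share the factor -2; dividing through by -2 gives  (1 - x^2) y'' - x y' + 49 y = 0.
This matches the Chebyshev equation (1 - x^2) y'' - x y' + n^2 y = 0 (note the -x y' term, not -2x y') with n^2 = 49, so n = 7; the polynomial solution is T_7(x).
With y = sum_k a_k x^k, matching x^k gives (k+2)(k+1) a_{k+2} = (k^2 - n^2) a_k = (k - 7)(k + 7) a_k. The right side vanishes at k = 7, so the series with the parity of 7 terminates at degree 7.
Standard normalization: leading coefficient of T_n is 2^(n-1), so a_7 = 2^6 = 64. Work downward with a_k = (k+1)(k+2) a_{k+2} / ((k - 7)(k + 7)):
  a_5 = (6)(7)(64) / ((5 - 7)(5 + 7)) = 2688/(-24) = -112
  a_3 = (4)(5)(-112) / ((3 - 7)(3 + 7)) = -2240/(-40) = 56
  a_1 = (2)(3)(56) / ((1 - 7)(1 + 7)) = 336/(-48) = -7
Hence T_7(x) = 64 x^7 - 112 x^5 + 56 x^3 - 7 x.

T_7(x); series = 64 x^7 - 112 x^5 + 56 x^3 - 7 x


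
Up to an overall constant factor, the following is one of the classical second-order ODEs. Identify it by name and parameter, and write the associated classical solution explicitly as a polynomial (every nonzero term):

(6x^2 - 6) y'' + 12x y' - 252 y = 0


All three coefficients share the factor -6; dividing through by -6 gives  (1 - x^2) y'' - 2x y' + 42 y = 0.
This matches the Legendre equation (1 - x^2) y'' - 2x y' + n(n+1) y = 0 (note the -2x y' term) with n(n+1) = 42, so n = 6; the polynomial solution is P_6(x).
With y = sum_k a_k x^k, matching x^k gives (k+2)(k+1) a_{k+2} = [k(k+1) - n(n+1)] a_k = (k - 6)(k + 7) a_k. The right side vanishes at k = 6, so the series with the parity of 6 terminates at degree 6.
Standard normalization (P_n(1) = 1): leading coefficient (2n)!/(2^n (n!)^2) = 479001600/(64*518400) = 231/16, so a_6 = 231/16. Work downward with a_k = (k+1)(k+2) a_{k+2} / ((k - 6)(k + 7)):
  a_4 = (5)(6)(231/16) / ((4 - 6)(4 + 7)) = (3465/8)/(-22) = -315/16
  a_2 = (3)(4)(-315/16) / ((2 - 6)(2 + 7)) = (-945/4)/(-36) = 105/16
  a_0 = (1)(2)(105/16) / ((0 - 6)(0 + 7)) = (105/8)/(-42) = -5/16
Hence P_6(x) = 231 x^6/16 - 315 x^4/16 + 105 x^2/16 - 5/16.

P_6(x); series = 231 x^6/16 - 315 x^4/16 + 105 x^2/16 - 5/16
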